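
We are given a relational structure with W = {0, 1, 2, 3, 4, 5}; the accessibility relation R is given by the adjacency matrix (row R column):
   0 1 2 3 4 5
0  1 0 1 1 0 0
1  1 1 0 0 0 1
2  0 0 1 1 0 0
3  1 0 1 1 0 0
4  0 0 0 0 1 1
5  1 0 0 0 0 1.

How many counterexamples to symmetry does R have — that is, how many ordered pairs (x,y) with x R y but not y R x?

5

Enumerating: (0,2), (1,0), (1,5), (4,5), (5,0).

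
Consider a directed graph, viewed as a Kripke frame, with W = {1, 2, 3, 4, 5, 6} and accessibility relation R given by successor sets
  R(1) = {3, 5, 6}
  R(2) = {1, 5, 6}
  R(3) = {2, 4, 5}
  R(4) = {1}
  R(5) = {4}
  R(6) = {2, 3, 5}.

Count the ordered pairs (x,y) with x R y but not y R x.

Enumerating: (1,3), (1,5), (1,6), (2,1), (2,5), (3,2), (3,4), (3,5), (4,1), (5,4), (6,3), (6,5).

12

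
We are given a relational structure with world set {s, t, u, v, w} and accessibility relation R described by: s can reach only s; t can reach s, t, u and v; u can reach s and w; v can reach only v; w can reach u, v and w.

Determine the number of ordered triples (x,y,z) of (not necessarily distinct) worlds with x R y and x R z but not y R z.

15

Enumerating: (t,s,t), (t,s,u), (t,s,v), (t,u,t), (t,u,u), (t,u,v), (t,v,s), (t,v,t), (t,v,u), (u,s,w), (u,w,s), (w,u,u), (w,u,v), (w,v,u), (w,v,w).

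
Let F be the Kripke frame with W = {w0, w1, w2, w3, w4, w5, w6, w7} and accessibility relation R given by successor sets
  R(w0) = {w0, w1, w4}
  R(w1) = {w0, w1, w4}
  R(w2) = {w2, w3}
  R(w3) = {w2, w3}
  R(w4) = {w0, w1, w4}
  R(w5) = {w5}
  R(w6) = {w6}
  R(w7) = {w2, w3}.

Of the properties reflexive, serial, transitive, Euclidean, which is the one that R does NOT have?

Reflexive: no — w7 is not related to itself.
Serial: yes — every world has a successor (e.g. w0 R w0).
Transitive: yes — every two-step R-path is closed by a direct edge.
Euclidean: yes — any two successors of a common world are R-related.
Only reflexive fails.

reflexive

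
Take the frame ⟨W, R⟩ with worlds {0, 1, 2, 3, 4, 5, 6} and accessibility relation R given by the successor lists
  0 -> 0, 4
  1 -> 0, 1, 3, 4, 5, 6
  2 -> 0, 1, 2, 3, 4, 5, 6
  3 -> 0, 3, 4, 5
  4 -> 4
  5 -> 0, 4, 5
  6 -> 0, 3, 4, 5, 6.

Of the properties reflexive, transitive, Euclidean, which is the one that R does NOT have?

Euclidean

Reflexive: yes — every world is R-related to itself.
Transitive: yes — every two-step R-path is closed by a direct edge.
Euclidean: no — 1 R 0 and 1 R 3, but not 0 R 3.
Only Euclidean fails.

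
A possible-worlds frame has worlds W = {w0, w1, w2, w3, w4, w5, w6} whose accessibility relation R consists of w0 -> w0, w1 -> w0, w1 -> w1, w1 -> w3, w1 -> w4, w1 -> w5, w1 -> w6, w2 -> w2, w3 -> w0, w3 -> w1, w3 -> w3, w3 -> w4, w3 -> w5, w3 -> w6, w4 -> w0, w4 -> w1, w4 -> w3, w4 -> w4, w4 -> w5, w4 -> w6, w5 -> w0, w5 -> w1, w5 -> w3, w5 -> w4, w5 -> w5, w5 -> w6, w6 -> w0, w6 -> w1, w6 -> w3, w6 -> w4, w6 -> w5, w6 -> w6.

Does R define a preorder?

Reflexive: yes — every world is R-related to itself.
Transitive: yes — every two-step R-path is closed by a direct edge.
So R is a preorder.

Yes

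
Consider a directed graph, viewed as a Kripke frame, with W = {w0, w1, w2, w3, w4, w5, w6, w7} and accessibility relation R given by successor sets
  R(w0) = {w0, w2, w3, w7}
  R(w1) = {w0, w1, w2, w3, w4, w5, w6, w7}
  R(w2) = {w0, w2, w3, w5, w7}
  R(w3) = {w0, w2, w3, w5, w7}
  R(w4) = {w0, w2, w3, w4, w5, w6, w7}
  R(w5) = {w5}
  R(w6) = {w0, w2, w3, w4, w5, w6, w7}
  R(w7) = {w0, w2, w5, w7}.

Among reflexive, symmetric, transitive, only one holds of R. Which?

reflexive

Reflexive: yes — every world is R-related to itself.
Symmetric: no — w1 R w0 but not w0 R w1.
Transitive: no — w0 R w2 and w2 R w5, but not w0 R w5.
Only reflexive holds.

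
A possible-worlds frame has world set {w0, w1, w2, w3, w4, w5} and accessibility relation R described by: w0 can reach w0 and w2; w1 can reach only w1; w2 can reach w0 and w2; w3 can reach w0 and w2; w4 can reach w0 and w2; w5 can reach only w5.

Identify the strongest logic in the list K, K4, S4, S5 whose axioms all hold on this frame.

Transitive (axiom 4): yes — every two-step R-path is closed by a direct edge.
Reflexive (axiom T): no — w3 is not related to itself.
Euclidean (axiom 5): yes — any two successors of a common world are R-related.
So F validates K, K4; S4 would additionally require R to be reflexive. The strongest is K4.

K4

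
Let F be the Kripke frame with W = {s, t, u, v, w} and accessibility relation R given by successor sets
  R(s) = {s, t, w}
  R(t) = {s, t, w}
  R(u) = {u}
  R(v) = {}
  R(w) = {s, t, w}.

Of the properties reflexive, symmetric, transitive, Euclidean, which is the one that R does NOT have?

reflexive

Reflexive: no — v is not related to itself.
Symmetric: yes — every pair in R has its reverse in R.
Transitive: yes — every two-step R-path is closed by a direct edge.
Euclidean: yes — any two successors of a common world are R-related.
Only reflexive fails.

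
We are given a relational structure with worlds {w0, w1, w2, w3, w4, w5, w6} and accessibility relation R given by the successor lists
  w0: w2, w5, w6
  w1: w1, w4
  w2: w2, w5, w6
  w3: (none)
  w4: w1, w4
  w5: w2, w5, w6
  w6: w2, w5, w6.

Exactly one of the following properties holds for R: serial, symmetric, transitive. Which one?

transitive

Serial: no — w3 has no R-successor.
Symmetric: no — w0 R w2 but not w2 R w0.
Transitive: yes — every two-step R-path is closed by a direct edge.
Only transitive holds.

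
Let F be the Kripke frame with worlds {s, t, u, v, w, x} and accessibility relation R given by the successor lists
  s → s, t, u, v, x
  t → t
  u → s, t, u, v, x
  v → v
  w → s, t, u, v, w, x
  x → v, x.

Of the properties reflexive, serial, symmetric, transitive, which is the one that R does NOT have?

symmetric

Reflexive: yes — every world is R-related to itself.
Serial: yes — every world has a successor (e.g. s R s).
Symmetric: no — s R t but not t R s.
Transitive: yes — every two-step R-path is closed by a direct edge.
Only symmetric fails.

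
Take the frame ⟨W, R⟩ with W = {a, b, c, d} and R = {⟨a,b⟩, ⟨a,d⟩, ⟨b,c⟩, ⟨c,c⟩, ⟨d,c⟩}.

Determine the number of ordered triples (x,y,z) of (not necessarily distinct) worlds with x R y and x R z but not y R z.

Enumerating: (a,b,b), (a,b,d), (a,d,b), (a,d,d).

4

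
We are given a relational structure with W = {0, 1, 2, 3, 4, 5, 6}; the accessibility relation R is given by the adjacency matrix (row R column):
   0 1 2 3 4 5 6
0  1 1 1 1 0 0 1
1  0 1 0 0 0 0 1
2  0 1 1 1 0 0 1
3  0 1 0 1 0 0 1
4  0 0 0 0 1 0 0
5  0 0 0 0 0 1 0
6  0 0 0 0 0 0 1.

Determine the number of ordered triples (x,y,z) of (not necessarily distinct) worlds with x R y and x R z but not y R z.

20

Enumerating: (0,1,0), (0,1,2), (0,1,3), (0,2,0), (0,3,0), (0,3,2), (0,6,0), (0,6,1), (0,6,2), (0,6,3), (1,6,1), (2,1,2), … and 8 more.
Total: 20.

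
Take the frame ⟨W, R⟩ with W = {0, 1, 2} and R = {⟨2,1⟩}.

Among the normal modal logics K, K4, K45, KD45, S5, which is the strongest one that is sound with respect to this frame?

K4

Transitive (axiom 4): yes — every two-step R-path is closed by a direct edge.
Euclidean (axiom 5): no — 2 R 1 and 2 R 1, but not 1 R 1.
Serial (axiom D): no — 0 has no R-successor.
Reflexive (axiom T): no — 0 is not related to itself.
So F validates K, K4; K45 would additionally require R to be Euclidean. The strongest is K4.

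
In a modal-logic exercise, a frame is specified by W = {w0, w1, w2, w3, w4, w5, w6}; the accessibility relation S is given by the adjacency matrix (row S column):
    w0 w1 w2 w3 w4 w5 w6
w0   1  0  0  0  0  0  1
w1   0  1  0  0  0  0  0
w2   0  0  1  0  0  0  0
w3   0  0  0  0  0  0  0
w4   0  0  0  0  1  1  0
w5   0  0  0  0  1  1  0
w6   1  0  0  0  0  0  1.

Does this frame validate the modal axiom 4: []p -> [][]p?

The schema 4 characterises exactly the transitive frames.
Transitive: yes — every two-step S-path is closed by a direct edge.

Yes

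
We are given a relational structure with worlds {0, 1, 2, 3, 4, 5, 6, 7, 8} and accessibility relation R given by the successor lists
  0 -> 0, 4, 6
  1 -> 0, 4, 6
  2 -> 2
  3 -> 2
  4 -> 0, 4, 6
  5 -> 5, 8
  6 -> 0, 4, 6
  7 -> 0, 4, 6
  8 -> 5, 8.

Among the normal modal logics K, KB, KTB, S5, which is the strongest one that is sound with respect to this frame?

K

Symmetric (axiom B): no — 1 R 0 but not 0 R 1.
Reflexive (axiom T): no — 1 is not related to itself.
Euclidean (axiom 5): yes — any two successors of a common world are R-related.
So F validates K; KB would additionally require R to be symmetric. The strongest is K.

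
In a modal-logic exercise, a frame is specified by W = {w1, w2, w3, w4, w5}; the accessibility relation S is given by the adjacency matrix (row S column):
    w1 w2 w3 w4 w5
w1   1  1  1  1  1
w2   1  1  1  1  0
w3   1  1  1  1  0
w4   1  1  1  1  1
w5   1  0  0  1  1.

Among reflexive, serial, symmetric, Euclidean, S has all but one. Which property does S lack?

Reflexive: yes — every world is S-related to itself.
Serial: yes — every world has a successor (e.g. w1 S w1).
Symmetric: yes — every pair in S has its reverse in S.
Euclidean: no — w1 S w2 and w1 S w5, but not w2 S w5.
Only Euclidean fails.

Euclidean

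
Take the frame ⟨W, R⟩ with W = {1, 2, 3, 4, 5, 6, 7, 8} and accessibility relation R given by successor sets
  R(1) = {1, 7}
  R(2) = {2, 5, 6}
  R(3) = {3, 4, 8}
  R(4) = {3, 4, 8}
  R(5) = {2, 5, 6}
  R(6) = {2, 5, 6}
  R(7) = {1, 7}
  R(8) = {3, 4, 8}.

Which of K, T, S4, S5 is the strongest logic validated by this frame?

Reflexive (axiom T): yes — every world is R-related to itself.
Transitive (axiom 4): yes — every two-step R-path is closed by a direct edge.
Euclidean (axiom 5): yes — any two successors of a common world are R-related.
So F validates K, T, S4, S5. The strongest is S5.

S5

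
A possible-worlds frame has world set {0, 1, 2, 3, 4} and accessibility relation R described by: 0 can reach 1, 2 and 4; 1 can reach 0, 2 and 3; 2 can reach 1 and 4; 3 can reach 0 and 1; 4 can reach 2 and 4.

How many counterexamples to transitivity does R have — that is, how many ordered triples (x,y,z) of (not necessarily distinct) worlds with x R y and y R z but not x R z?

16

Enumerating: (0,1,0), (0,1,3), (1,0,1), (1,0,4), (1,2,1), (1,2,4), (1,3,1), (2,1,0), (2,1,2), (2,1,3), (2,4,2), (3,0,2), (3,0,4), (3,1,2), (3,1,3), (4,2,1).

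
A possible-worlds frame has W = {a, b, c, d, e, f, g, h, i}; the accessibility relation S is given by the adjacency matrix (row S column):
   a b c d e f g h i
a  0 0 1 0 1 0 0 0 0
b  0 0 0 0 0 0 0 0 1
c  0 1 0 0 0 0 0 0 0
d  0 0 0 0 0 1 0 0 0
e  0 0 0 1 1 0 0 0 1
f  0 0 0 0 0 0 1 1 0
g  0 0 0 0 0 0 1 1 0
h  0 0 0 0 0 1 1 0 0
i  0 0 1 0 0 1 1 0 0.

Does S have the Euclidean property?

Euclidean: no — a S c and a S e, but not c S e.

No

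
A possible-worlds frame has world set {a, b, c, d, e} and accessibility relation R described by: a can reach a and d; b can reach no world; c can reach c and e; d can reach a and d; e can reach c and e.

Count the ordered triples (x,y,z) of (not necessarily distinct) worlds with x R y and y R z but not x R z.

R is transitive; there are no such tuples.

0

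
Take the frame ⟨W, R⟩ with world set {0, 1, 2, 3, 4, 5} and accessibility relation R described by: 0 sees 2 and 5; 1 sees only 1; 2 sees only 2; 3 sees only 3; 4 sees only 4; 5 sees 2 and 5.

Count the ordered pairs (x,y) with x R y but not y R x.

3

Enumerating: (0,2), (0,5), (5,2).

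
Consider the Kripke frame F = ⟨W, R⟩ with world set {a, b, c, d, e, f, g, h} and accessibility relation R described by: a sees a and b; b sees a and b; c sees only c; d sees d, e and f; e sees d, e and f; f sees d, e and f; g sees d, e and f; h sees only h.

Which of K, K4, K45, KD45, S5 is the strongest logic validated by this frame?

Transitive (axiom 4): yes — every two-step R-path is closed by a direct edge.
Euclidean (axiom 5): yes — any two successors of a common world are R-related.
Serial (axiom D): yes — every world has a successor (e.g. a R a).
Reflexive (axiom T): no — g is not related to itself.
So F validates K, K4, K45, KD45; S5 would additionally require R to be reflexive. The strongest is KD45.

KD45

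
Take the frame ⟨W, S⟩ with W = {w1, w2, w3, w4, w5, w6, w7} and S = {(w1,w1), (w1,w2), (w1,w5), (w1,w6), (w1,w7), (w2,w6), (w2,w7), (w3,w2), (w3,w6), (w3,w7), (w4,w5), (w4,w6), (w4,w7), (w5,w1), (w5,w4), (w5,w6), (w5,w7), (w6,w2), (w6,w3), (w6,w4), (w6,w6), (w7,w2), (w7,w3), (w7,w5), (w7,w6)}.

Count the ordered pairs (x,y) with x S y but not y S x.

7

Enumerating: (w1,w2), (w1,w6), (w1,w7), (w3,w2), (w4,w7), (w5,w6), (w7,w6).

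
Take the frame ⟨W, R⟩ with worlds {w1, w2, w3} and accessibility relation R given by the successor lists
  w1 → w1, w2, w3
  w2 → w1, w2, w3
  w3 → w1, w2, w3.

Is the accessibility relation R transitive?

Yes

Transitive: yes — every two-step R-path is closed by a direct edge.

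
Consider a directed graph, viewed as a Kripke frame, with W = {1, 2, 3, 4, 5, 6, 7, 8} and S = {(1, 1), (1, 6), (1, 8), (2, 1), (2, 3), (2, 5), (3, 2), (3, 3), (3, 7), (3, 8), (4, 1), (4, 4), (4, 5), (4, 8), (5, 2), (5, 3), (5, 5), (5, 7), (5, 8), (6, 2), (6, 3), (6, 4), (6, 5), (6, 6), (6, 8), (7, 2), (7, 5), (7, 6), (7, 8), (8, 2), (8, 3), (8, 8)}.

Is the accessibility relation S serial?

Serial: yes — every world has a successor (e.g. 1 S 1).

Yes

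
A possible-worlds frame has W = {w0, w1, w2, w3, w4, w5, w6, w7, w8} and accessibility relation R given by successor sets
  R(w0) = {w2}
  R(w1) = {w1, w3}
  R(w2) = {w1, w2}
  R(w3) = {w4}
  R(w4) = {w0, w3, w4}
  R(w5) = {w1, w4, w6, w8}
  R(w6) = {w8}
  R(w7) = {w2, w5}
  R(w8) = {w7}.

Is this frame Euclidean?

No

Euclidean: no — w4 R w0 and w4 R w3, but not w0 R w3.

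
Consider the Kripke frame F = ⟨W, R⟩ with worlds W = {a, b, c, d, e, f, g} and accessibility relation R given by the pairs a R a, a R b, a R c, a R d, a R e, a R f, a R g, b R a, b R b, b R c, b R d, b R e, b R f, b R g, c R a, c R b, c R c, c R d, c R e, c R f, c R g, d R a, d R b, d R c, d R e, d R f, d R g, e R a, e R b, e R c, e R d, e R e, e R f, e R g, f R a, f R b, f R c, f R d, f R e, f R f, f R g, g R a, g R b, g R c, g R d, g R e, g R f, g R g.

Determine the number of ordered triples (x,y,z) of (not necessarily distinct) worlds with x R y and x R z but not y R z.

6

Enumerating: (a,d,d), (b,d,d), (c,d,d), (e,d,d), (f,d,d), (g,d,d).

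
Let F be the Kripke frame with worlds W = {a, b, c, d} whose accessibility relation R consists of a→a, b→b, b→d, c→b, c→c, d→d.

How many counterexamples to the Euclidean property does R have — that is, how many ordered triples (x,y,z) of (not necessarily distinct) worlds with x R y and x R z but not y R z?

2

Enumerating: (b,d,b), (c,b,c).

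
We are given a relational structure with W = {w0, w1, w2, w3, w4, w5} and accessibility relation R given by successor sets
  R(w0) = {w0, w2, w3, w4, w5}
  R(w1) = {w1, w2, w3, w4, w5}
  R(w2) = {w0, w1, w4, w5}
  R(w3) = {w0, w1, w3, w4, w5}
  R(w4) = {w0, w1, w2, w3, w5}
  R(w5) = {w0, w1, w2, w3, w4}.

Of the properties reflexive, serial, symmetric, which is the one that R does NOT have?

reflexive

Reflexive: no — w2 is not related to itself.
Serial: yes — every world has a successor (e.g. w0 R w0).
Symmetric: yes — every pair in R has its reverse in R.
Only reflexive fails.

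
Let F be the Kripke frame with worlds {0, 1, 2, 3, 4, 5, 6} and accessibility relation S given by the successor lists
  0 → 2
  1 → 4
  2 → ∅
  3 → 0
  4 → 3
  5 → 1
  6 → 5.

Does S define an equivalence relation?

No

Reflexive: no — 0 is not related to itself.
Symmetric: no — 0 S 2 but not 2 S 0.
Transitive: no — 1 S 4 and 4 S 3, but not 1 S 3.
So S is not an equivalence relation.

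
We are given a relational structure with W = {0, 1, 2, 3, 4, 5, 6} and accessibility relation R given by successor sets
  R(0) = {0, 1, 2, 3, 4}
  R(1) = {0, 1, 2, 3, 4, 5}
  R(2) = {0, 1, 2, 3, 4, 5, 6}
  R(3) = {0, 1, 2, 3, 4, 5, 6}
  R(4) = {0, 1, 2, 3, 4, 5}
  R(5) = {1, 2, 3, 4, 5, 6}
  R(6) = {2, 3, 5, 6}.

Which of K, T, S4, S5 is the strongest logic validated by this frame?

Reflexive (axiom T): yes — every world is R-related to itself.
Transitive (axiom 4): no — 0 R 1 and 1 R 5, but not 0 R 5.
Euclidean (axiom 5): no — 1 R 0 and 1 R 5, but not 0 R 5.
So F validates K, T; S4 would additionally require R to be transitive. The strongest is T.

T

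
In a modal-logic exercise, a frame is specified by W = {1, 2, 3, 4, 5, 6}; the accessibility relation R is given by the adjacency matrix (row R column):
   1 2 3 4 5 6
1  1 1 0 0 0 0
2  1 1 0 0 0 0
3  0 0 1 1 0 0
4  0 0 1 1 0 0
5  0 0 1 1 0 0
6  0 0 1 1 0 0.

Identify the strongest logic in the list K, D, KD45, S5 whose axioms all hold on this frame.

KD45

Serial (axiom D): yes — every world has a successor (e.g. 1 R 1).
Euclidean (axiom 5): yes — any two successors of a common world are R-related.
Transitive (axiom 4): yes — every two-step R-path is closed by a direct edge.
Reflexive (axiom T): no — 5 is not related to itself.
So F validates K, D, KD45; S5 would additionally require R to be reflexive. The strongest is KD45.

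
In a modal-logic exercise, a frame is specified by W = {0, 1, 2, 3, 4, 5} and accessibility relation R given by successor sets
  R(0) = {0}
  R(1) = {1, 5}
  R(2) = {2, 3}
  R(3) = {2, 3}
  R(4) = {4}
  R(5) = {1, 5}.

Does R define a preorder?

Reflexive: yes — every world is R-related to itself.
Transitive: yes — every two-step R-path is closed by a direct edge.
So R is a preorder.

Yes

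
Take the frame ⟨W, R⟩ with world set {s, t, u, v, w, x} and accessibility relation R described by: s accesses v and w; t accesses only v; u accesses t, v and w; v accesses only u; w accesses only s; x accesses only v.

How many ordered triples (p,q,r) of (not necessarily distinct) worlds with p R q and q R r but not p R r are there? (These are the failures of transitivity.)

Enumerating: (s,v,u), (s,w,s), (t,v,u), (u,v,u), (u,w,s), (v,u,t), (v,u,v), (v,u,w), (w,s,v), (w,s,w), (x,v,u).

11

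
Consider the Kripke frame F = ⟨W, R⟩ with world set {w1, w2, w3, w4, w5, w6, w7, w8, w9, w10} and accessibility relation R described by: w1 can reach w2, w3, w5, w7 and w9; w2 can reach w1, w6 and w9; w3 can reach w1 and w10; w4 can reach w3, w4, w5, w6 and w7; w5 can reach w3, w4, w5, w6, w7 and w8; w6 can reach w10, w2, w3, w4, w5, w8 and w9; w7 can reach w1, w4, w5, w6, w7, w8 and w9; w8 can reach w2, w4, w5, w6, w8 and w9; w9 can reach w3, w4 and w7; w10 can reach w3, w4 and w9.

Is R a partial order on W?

Reflexive: no — w1 is not related to itself.
Transitive: no — w1 R w2 and w2 R w6, but not w1 R w6.
Antisymmetric: no — w1 R w2 and w2 R w1 with w1 ≠ w2.
So R is not a partial order.

No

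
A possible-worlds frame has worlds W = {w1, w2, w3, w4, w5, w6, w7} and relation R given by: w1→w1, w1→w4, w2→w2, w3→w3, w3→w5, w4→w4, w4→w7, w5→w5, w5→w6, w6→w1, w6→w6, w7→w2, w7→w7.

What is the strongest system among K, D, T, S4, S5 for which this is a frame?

Serial (axiom D): yes — every world has a successor (e.g. w1 R w1).
Reflexive (axiom T): yes — every world is R-related to itself.
Transitive (axiom 4): no — w1 R w4 and w4 R w7, but not w1 R w7.
Euclidean (axiom 5): no — w1 R w4 and w1 R w1, but not w4 R w1.
So F validates K, D, T; S4 would additionally require R to be transitive. The strongest is T.

T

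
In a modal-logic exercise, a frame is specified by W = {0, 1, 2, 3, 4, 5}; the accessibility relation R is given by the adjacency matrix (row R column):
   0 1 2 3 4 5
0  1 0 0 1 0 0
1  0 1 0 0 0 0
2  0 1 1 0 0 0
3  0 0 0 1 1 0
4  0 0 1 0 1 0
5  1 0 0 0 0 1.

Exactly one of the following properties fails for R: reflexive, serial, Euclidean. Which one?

Euclidean

Reflexive: yes — every world is R-related to itself.
Serial: yes — every world has a successor (e.g. 0 R 0).
Euclidean: no — 0 R 3 and 0 R 0, but not 3 R 0.
Only Euclidean fails.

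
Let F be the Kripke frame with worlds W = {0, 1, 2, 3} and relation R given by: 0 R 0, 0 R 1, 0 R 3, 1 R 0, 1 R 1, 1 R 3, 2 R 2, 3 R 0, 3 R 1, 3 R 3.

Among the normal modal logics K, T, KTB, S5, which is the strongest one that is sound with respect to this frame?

Reflexive (axiom T): yes — every world is R-related to itself.
Symmetric (axiom B): yes — every pair in R has its reverse in R.
Euclidean (axiom 5): yes — any two successors of a common world are R-related.
So F validates K, T, KTB, S5. The strongest is S5.

S5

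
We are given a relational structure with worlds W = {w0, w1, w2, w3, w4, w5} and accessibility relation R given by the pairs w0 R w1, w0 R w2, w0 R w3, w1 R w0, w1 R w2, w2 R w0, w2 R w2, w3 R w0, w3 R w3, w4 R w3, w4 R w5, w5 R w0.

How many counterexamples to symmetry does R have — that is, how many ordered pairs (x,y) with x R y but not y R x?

Enumerating: (w1,w2), (w4,w3), (w4,w5), (w5,w0).

4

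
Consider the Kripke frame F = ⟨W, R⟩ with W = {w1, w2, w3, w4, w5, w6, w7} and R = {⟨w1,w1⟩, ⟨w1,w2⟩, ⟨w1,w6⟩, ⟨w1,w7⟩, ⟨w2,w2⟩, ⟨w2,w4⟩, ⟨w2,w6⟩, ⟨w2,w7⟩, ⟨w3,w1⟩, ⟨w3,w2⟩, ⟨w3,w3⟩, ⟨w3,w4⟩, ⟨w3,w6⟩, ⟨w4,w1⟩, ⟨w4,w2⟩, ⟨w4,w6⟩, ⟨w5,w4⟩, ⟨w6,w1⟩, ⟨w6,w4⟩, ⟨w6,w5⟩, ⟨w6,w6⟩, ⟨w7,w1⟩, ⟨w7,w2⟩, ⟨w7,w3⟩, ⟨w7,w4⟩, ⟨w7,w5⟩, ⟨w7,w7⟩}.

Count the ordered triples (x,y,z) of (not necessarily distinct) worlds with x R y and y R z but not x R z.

Enumerating: (w1,w2,w4), (w1,w6,w4), (w1,w6,w5), (w1,w7,w3), (w1,w7,w4), (w1,w7,w5), (w2,w4,w1), (w2,w6,w1), (w2,w6,w5), (w2,w7,w1), (w2,w7,w3), (w2,w7,w5), … and 18 more.
Total: 30.

30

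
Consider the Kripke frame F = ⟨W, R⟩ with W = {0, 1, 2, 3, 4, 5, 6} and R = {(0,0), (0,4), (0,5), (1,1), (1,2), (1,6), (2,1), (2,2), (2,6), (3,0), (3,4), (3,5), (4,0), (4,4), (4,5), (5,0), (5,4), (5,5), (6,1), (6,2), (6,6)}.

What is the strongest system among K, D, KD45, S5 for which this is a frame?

Serial (axiom D): yes — every world has a successor (e.g. 0 R 0).
Euclidean (axiom 5): yes — any two successors of a common world are R-related.
Transitive (axiom 4): yes — every two-step R-path is closed by a direct edge.
Reflexive (axiom T): no — 3 is not related to itself.
So F validates K, D, KD45; S5 would additionally require R to be reflexive. The strongest is KD45.

KD45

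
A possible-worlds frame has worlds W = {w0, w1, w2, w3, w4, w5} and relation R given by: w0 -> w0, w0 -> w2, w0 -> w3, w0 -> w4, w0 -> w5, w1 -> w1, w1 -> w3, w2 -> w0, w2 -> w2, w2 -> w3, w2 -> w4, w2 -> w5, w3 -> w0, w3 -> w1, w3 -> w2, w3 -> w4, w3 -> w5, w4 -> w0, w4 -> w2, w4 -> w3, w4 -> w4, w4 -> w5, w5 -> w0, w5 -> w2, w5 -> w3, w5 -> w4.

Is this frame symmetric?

Symmetric: yes — every pair in R has its reverse in R.

Yes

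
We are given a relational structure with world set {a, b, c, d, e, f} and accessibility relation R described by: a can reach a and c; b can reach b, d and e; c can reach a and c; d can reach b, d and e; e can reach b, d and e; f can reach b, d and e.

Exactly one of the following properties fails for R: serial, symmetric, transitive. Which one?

symmetric

Serial: yes — every world has a successor (e.g. a R a).
Symmetric: no — f R b but not b R f.
Transitive: yes — every two-step R-path is closed by a direct edge.
Only symmetric fails.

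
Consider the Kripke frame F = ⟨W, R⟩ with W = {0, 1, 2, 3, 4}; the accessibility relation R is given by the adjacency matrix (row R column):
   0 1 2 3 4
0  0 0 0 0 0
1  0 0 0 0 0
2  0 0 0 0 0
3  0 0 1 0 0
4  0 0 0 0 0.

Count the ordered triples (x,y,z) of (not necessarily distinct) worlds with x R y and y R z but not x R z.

0

R is transitive; there are no such tuples.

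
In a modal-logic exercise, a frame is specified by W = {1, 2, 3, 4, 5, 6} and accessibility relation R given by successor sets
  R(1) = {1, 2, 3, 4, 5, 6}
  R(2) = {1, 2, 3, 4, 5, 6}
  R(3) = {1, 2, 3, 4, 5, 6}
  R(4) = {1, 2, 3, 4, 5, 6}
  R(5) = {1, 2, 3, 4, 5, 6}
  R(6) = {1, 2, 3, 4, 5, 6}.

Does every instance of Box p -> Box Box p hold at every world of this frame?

Yes

The schema 4 characterises exactly the transitive frames.
Transitive: yes — every two-step R-path is closed by a direct edge.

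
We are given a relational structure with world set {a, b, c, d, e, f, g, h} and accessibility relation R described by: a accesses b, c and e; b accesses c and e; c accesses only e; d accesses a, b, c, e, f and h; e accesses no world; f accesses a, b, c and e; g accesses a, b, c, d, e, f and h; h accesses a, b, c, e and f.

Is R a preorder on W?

No

Reflexive: no — a is not related to itself.
Transitive: yes — every two-step R-path is closed by a direct edge.
So R is not a preorder.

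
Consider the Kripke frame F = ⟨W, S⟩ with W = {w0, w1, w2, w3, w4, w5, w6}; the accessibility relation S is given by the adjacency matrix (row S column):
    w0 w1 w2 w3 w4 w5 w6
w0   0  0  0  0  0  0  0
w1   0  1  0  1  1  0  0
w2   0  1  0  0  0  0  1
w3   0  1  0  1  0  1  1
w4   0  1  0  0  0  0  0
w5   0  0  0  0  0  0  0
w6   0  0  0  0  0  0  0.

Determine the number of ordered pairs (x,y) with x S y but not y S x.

Enumerating: (w2,w1), (w2,w6), (w3,w5), (w3,w6).

4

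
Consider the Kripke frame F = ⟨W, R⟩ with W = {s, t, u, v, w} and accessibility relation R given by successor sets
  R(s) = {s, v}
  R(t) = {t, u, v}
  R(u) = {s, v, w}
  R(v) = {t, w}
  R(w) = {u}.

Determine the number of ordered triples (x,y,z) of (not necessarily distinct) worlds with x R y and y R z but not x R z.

13

Enumerating: (s,v,t), (s,v,w), (t,u,s), (t,u,w), (t,v,w), (u,v,t), (u,w,u), (v,t,u), (v,t,v), (v,w,u), (w,u,s), (w,u,v), (w,u,w).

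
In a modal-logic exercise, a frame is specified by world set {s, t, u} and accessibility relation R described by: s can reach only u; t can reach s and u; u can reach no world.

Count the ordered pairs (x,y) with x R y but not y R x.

Enumerating: (s,u), (t,s), (t,u).

3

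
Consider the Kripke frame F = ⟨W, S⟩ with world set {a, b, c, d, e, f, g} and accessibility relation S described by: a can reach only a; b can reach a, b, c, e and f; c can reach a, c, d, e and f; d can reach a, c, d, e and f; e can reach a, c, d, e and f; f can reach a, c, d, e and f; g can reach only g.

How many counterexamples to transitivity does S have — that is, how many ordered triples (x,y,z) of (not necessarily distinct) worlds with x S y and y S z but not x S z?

3

Enumerating: (b,c,d), (b,e,d), (b,f,d).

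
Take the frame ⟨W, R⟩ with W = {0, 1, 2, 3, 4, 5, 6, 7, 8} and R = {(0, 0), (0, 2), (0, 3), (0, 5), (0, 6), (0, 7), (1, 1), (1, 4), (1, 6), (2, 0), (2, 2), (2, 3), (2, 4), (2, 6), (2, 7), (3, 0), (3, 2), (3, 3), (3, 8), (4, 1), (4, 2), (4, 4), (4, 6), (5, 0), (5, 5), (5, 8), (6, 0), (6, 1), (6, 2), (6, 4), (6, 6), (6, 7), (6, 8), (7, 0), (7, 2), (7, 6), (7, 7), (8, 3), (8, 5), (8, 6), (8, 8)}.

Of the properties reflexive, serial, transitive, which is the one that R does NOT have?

transitive

Reflexive: yes — every world is R-related to itself.
Serial: yes — every world has a successor (e.g. 0 R 0).
Transitive: no — 0 R 2 and 2 R 4, but not 0 R 4.
Only transitive fails.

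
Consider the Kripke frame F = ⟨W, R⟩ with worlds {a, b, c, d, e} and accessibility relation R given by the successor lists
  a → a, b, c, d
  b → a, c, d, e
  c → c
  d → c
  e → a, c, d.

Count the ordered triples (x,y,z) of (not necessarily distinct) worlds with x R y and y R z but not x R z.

3

Enumerating: (a,b,e), (b,a,b), (e,a,b).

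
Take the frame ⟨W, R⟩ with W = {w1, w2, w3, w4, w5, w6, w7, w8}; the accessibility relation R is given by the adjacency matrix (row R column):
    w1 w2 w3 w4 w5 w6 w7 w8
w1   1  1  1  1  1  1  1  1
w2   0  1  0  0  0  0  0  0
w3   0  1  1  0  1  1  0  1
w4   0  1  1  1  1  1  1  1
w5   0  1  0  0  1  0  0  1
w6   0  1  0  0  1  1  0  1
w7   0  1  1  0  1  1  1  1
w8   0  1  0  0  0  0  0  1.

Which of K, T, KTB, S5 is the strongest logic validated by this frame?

Reflexive (axiom T): yes — every world is R-related to itself.
Symmetric (axiom B): no — w1 R w2 but not w2 R w1.
Euclidean (axiom 5): no — w1 R w2 and w1 R w3, but not w2 R w3.
So F validates K, T; KTB would additionally require R to be symmetric. The strongest is T.

T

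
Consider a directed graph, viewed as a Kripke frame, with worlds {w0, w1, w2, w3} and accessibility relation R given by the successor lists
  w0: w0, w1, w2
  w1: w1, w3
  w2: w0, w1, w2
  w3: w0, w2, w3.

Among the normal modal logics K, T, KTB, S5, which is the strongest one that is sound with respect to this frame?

Reflexive (axiom T): yes — every world is R-related to itself.
Symmetric (axiom B): no — w0 R w1 but not w1 R w0.
Euclidean (axiom 5): no — w0 R w1 and w0 R w2, but not w1 R w2.
So F validates K, T; KTB would additionally require R to be symmetric. The strongest is T.

T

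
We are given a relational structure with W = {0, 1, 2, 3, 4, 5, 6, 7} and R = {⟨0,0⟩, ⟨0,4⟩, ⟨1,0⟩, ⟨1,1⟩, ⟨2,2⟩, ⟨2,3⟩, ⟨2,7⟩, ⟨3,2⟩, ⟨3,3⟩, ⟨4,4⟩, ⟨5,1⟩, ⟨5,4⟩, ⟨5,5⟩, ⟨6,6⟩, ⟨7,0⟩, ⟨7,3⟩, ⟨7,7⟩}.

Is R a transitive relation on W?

No

Transitive: no — 1 R 0 and 0 R 4, but not 1 R 4.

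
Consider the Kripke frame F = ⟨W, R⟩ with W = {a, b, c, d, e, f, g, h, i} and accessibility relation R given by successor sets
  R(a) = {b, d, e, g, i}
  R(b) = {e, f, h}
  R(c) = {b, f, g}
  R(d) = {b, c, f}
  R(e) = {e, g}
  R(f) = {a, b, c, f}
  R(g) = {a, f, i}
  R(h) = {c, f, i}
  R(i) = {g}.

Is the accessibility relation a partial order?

Reflexive: no — a is not related to itself.
Transitive: no — a R b and b R f, but not a R f.
Antisymmetric: no — a R g and g R a with a ≠ g.
So R is not a partial order.

No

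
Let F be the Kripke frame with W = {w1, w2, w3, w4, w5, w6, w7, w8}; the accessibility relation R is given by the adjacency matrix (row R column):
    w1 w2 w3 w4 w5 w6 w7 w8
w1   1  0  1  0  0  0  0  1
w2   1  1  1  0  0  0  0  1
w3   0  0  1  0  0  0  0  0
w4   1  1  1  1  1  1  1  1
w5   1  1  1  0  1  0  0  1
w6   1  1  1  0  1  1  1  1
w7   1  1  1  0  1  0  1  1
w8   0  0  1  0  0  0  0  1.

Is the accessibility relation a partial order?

Yes

Reflexive: yes — every world is R-related to itself.
Transitive: yes — every two-step R-path is closed by a direct edge.
Antisymmetric: yes — no distinct pair is related both ways.
So R is a partial order.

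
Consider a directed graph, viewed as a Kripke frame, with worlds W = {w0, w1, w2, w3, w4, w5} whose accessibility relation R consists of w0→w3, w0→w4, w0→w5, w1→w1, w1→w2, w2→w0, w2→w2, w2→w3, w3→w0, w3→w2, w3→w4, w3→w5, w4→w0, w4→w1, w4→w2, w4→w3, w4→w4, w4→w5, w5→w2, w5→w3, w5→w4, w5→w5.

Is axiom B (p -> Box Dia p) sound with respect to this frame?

Axiom B corresponds to the accessibility relation being symmetric.
Symmetric: no — w0 R w5 but not w5 R w0.

No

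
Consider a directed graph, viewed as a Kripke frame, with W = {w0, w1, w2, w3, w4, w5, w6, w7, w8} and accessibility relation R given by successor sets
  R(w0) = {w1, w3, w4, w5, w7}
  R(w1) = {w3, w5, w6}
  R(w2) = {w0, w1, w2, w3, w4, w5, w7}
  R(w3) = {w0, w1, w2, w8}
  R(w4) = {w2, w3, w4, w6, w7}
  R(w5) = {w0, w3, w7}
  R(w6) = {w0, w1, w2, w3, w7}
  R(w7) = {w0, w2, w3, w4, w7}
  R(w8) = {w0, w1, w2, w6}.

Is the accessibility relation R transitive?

No

Transitive: no — w0 R w1 and w1 R w6, but not w0 R w6.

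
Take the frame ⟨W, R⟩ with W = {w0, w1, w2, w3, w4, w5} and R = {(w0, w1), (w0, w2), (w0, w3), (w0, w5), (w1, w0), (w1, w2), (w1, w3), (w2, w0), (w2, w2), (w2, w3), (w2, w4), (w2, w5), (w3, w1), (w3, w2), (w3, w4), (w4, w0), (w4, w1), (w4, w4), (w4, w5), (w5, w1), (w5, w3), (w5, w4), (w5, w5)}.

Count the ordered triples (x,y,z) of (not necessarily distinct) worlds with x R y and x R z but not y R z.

Enumerating: (w0,w1,w1), (w0,w1,w5), (w0,w2,w1), (w0,w3,w3), (w0,w3,w5), (w0,w5,w2), (w1,w0,w0), (w1,w3,w0), (w1,w3,w3), (w2,w0,w0), (w2,w0,w4), (w2,w3,w0), … and 22 more.
Total: 34.

34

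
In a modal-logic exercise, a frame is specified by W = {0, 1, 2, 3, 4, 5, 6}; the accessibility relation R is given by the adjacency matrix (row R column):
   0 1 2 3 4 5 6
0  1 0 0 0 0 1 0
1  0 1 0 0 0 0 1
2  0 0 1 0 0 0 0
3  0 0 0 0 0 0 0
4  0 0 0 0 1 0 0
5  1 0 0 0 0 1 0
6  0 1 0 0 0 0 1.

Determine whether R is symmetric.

Symmetric: yes — every pair in R has its reverse in R.

Yes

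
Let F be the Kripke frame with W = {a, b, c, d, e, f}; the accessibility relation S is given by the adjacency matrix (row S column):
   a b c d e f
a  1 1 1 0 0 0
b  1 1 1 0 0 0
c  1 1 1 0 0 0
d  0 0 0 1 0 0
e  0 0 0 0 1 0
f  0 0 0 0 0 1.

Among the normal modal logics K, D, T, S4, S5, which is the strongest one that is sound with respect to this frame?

Serial (axiom D): yes — every world has a successor (e.g. a S a).
Reflexive (axiom T): yes — every world is S-related to itself.
Transitive (axiom 4): yes — every two-step S-path is closed by a direct edge.
Euclidean (axiom 5): yes — any two successors of a common world are S-related.
So F validates K, D, T, S4, S5. The strongest is S5.

S5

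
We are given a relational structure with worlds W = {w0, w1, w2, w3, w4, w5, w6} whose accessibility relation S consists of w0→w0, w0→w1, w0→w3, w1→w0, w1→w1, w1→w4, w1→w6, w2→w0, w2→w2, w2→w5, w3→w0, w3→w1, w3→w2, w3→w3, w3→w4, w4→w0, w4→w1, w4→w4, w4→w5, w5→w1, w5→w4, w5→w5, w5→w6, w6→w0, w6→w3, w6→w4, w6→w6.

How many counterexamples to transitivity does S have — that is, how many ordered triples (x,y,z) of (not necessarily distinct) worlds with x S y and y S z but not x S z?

27

Enumerating: (w0,w1,w4), (w0,w1,w6), (w0,w3,w2), (w0,w3,w4), (w1,w0,w3), (w1,w4,w5), (w1,w6,w3), (w2,w0,w1), (w2,w0,w3), (w2,w5,w1), (w2,w5,w4), (w2,w5,w6), … and 15 more.
Total: 27.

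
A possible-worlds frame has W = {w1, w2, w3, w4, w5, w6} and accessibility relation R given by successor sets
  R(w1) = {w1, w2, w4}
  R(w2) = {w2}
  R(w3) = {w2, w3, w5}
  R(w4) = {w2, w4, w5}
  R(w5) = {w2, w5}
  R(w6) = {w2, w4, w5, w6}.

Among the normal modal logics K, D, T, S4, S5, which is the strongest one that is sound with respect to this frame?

Serial (axiom D): yes — every world has a successor (e.g. w1 R w1).
Reflexive (axiom T): yes — every world is R-related to itself.
Transitive (axiom 4): no — w1 R w4 and w4 R w5, but not w1 R w5.
Euclidean (axiom 5): no — w1 R w2 and w1 R w4, but not w2 R w4.
So F validates K, D, T; S4 would additionally require R to be transitive. The strongest is T.

T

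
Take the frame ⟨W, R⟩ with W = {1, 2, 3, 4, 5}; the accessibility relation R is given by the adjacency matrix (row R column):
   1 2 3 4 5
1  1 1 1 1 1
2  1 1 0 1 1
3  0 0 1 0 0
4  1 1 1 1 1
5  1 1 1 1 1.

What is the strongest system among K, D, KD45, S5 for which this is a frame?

Serial (axiom D): yes — every world has a successor (e.g. 1 R 1).
Euclidean (axiom 5): no — 1 R 2 and 1 R 3, but not 2 R 3.
Transitive (axiom 4): no — 2 R 1 and 1 R 3, but not 2 R 3.
Reflexive (axiom T): yes — every world is R-related to itself.
So F validates K, D; KD45 would additionally require R to be Euclidean and transitive. The strongest is D.

D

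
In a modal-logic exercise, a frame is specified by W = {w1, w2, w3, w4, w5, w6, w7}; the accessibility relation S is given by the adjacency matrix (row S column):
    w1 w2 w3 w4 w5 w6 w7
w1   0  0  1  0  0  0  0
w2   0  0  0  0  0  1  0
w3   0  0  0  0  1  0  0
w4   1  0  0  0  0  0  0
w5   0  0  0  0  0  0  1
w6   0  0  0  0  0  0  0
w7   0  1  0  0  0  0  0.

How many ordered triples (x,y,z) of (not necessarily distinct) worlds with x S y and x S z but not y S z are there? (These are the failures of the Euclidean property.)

6

Enumerating: (w1,w3,w3), (w2,w6,w6), (w3,w5,w5), (w4,w1,w1), (w5,w7,w7), (w7,w2,w2).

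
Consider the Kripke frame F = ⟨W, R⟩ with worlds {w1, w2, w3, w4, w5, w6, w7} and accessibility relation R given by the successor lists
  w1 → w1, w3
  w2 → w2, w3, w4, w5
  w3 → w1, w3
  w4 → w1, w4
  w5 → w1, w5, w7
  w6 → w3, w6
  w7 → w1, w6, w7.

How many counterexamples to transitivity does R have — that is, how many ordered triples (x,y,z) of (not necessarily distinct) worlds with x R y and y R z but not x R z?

Enumerating: (w2,w3,w1), (w2,w4,w1), (w2,w5,w1), (w2,w5,w7), (w4,w1,w3), (w5,w1,w3), (w5,w7,w6), (w6,w3,w1), (w7,w1,w3), (w7,w6,w3).

10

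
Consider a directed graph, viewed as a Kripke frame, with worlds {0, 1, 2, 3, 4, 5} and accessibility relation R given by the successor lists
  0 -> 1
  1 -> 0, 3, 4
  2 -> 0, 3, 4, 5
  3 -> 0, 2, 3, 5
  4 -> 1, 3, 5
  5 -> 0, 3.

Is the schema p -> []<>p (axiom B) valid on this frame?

No

The schema B characterises exactly the symmetric frames.
Symmetric: no — 1 R 3 but not 3 R 1.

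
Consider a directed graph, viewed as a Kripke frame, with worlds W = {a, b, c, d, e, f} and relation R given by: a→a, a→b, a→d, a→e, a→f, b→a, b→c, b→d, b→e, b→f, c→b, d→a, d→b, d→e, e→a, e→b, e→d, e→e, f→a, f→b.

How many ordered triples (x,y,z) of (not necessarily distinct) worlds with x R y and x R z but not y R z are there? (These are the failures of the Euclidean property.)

Enumerating: (a,b,b), (a,d,d), (a,d,f), (a,e,f), (a,f,d), (a,f,e), (a,f,f), (b,a,c), (b,c,a), (b,c,c), (b,c,d), (b,c,e), … and 15 more.
Total: 27.

27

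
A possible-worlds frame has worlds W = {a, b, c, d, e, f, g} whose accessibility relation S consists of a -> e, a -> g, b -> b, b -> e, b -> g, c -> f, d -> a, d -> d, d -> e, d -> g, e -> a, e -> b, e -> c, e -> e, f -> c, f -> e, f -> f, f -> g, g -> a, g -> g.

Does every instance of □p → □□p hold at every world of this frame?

No

By correspondence theory, 4 is valid on a frame iff S is transitive.
Transitive: no — a S e and e S b, but not a S b.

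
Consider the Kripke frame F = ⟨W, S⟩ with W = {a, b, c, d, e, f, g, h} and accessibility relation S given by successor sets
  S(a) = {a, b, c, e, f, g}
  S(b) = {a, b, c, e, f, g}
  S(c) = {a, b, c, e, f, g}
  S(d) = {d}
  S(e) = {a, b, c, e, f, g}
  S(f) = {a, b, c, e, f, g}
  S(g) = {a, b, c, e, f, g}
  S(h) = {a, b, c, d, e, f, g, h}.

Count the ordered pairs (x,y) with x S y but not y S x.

Enumerating: (h,a), (h,b), (h,c), (h,d), (h,e), (h,f), (h,g).

7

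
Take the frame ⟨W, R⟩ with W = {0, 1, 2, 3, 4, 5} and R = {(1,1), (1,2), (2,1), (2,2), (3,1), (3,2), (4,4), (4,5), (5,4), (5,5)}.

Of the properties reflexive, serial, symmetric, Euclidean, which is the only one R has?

Euclidean

Reflexive: no — 0 is not related to itself.
Serial: no — 0 has no R-successor.
Symmetric: no — 3 R 1 but not 1 R 3.
Euclidean: yes — any two successors of a common world are R-related.
Only Euclidean holds.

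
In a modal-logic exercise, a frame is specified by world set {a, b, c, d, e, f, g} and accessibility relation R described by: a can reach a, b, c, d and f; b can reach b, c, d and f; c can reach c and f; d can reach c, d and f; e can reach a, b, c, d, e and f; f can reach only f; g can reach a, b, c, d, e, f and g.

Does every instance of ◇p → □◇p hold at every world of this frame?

No

Axiom 5 corresponds to the accessibility relation being Euclidean.
Euclidean: no — a R c and a R b, but not c R b.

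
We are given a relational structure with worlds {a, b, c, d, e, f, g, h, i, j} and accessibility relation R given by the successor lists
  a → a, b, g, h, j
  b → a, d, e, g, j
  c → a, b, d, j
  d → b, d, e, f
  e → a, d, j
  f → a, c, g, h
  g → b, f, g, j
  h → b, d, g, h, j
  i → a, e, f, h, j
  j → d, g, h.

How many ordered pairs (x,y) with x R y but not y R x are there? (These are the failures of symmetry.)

Enumerating: (a,g), (a,h), (a,j), (b,e), (b,j), (c,a), (c,b), (c,d), (c,j), (d,f), (e,a), (e,j), … and 12 more.
Total: 24.

24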